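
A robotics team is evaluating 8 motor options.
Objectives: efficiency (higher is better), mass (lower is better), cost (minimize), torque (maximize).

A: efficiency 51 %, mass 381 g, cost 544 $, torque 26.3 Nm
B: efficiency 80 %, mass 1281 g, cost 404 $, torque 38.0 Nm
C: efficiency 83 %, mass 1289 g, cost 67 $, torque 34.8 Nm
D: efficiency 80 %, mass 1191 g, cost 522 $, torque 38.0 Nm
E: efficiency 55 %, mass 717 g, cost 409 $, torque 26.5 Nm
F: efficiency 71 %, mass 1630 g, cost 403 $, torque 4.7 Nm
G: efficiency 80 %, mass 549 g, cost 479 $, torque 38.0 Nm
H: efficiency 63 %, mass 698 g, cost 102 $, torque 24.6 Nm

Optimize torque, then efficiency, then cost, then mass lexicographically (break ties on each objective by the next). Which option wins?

B

First maximize torque: best is 38.0, kept {B, D, G}.
Then maximize efficiency: best is 80, kept {B, D, G}.
Then minimize cost: best is 404, kept {B}.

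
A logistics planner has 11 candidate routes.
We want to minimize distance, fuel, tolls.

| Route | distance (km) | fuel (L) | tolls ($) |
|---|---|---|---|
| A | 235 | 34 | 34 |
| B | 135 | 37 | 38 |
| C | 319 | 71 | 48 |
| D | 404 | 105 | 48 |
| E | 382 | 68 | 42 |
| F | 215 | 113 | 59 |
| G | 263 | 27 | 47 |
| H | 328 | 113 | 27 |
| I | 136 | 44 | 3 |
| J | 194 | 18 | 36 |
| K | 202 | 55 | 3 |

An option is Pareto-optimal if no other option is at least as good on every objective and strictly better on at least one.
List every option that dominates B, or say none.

A: worse on distance (235 vs 135).
C: worse on distance (319 vs 135).
D: worse on distance (404 vs 135).
E: worse on distance (382 vs 135).
F: worse on distance (215 vs 135).
G: worse on distance (263 vs 135).
H: worse on distance (328 vs 135).
I: worse on distance (136 vs 135).
J: worse on distance (194 vs 135).
K: worse on distance (202 vs 135).
No option dominates B.

none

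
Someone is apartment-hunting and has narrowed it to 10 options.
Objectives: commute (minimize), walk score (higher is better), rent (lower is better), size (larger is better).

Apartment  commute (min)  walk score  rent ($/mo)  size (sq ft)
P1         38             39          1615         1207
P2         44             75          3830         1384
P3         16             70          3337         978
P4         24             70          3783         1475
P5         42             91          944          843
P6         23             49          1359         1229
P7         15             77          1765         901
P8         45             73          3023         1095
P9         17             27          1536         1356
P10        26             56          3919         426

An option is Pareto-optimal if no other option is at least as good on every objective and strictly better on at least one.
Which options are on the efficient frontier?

P2, P3, P4, P5, P6, P7, P8, P9

P1: dominated by P6 (commute 23≤38, walk score 49≥39, rent 1359≤1615, size 1229≥1207).
P2: not dominated.
P3: not dominated.
P4: not dominated (best size).
P5: not dominated (best walk score).
P6: not dominated.
P7: not dominated (best commute).
P8: not dominated.
P9: not dominated.
P10: dominated by P3 (commute 16≤26, walk score 70≥56, rent 3337≤3919, size 978≥426).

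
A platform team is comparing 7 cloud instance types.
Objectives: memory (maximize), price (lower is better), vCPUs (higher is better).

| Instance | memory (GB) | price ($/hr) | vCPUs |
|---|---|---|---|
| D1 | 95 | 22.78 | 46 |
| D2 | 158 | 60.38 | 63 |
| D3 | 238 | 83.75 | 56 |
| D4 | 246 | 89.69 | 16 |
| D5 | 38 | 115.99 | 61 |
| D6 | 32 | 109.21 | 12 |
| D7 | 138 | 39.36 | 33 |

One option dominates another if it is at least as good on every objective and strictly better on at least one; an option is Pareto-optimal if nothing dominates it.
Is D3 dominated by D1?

D1 vs D3: D1 is worse on memory (95 vs 238), so it does not dominate D3.

No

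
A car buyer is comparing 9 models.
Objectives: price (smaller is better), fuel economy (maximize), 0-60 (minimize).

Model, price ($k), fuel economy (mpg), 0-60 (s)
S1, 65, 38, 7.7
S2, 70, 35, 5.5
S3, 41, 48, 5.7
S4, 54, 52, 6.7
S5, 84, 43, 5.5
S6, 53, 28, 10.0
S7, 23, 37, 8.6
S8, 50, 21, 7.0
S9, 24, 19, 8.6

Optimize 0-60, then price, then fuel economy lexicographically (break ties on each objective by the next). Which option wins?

S2

First minimize 0-60: best is 5.5, kept {S2, S5}.
Then minimize price: best is 70, kept {S2}.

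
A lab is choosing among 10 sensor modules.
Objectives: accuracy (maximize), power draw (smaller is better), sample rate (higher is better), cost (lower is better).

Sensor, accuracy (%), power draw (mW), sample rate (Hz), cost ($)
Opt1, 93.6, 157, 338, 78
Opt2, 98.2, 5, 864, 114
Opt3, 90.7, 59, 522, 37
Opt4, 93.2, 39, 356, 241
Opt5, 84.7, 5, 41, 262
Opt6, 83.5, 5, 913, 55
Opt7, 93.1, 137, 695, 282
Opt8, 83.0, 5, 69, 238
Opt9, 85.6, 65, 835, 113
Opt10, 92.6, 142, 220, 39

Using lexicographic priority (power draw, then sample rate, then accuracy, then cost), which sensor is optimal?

Opt6

First minimize power draw: best is 5, kept {Opt2, Opt5, Opt6, Opt8}.
Then maximize sample rate: best is 913, kept {Opt6}.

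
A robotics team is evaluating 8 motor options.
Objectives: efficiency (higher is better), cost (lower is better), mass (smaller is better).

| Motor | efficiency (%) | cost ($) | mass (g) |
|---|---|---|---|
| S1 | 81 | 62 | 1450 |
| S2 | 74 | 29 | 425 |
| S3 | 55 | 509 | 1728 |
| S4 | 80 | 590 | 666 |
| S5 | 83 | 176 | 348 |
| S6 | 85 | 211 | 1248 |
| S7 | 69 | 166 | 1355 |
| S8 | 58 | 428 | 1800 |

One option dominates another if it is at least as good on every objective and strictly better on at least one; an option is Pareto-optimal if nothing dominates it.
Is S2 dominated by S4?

S4 vs S2: S4 is worse on cost (590 vs 29), so it does not dominate S2.

No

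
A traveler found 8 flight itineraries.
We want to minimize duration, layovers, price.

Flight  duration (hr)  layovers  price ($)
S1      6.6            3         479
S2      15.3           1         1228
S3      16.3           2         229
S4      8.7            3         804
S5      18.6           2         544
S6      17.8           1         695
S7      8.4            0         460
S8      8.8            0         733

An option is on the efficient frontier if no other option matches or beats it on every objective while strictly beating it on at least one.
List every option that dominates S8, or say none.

S7

S7: duration 8.4≤8.8, layovers 0≤0, price 460≤733 — dominates S8.
Others (S1, S2, S3, S4, S5, S6) are each worse than S8 on at least one objective.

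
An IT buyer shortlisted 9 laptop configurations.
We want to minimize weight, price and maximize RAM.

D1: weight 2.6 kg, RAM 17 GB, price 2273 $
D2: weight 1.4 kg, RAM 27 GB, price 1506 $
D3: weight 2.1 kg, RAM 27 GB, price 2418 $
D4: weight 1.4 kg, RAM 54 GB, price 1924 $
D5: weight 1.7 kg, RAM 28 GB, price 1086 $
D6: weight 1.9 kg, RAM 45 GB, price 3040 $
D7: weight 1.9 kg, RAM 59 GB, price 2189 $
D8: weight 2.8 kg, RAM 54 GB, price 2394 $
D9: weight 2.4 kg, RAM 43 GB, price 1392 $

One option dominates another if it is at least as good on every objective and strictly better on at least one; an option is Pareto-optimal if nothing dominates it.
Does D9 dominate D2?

D9 vs D2: D9 is worse on weight (2.4 vs 1.4), so it does not dominate D2.

No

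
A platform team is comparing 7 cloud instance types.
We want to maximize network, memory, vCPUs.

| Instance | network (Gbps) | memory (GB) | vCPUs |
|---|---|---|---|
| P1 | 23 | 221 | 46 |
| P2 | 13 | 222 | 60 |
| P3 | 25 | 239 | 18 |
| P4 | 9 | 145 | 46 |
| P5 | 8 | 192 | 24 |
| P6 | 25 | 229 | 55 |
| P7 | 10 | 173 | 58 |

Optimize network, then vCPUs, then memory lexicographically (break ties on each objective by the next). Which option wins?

First maximize network: best is 25, kept {P3, P6}.
Then maximize vCPUs: best is 55, kept {P6}.

P6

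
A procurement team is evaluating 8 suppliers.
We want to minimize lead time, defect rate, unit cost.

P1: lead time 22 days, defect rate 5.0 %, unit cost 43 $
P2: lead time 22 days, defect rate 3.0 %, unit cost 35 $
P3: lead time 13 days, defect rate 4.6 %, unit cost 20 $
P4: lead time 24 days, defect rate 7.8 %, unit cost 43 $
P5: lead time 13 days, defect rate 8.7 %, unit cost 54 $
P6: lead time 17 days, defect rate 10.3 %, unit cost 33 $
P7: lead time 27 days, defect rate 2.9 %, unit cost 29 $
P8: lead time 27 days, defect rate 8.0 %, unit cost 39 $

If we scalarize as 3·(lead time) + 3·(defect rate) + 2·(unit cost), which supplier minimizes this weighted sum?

P1: 3·22 + 3·5.0 + 2·43 = 167.0
P2: 3·22 + 3·3.0 + 2·35 = 145.0
P3: 3·13 + 3·4.6 + 2·20 = 92.8
P4: 3·24 + 3·7.8 + 2·43 = 181.4
P5: 3·13 + 3·8.7 + 2·54 = 173.1
P6: 3·17 + 3·10.3 + 2·33 = 147.9
P7: 3·27 + 3·2.9 + 2·29 = 147.7
P8: 3·27 + 3·8.0 + 2·39 = 183.0
Lowest: P3 at 92.8.

P3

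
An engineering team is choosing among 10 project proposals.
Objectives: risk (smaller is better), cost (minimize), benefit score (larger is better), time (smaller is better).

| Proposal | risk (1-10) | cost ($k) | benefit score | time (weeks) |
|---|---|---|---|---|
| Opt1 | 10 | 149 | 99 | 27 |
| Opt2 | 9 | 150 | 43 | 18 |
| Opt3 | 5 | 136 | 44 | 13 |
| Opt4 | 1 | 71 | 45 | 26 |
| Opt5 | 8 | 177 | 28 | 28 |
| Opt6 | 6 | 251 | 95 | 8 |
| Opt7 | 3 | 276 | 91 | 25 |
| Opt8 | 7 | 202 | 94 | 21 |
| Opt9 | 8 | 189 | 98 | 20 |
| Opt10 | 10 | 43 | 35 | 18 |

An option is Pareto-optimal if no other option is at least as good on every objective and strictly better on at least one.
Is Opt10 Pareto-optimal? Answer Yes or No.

Opt1: worse on cost (149 vs 43).
Opt2: worse on cost (150 vs 43).
Opt3: worse on cost (136 vs 43).
Opt4: worse on cost (71 vs 43).
Opt5: worse on cost (177 vs 43).
Opt6: worse on cost (251 vs 43).
Opt7: worse on cost (276 vs 43).
Opt8: worse on cost (202 vs 43).
Opt9: worse on cost (189 vs 43).
No option is at least as good as Opt10 on every objective and strictly better on one.

Yes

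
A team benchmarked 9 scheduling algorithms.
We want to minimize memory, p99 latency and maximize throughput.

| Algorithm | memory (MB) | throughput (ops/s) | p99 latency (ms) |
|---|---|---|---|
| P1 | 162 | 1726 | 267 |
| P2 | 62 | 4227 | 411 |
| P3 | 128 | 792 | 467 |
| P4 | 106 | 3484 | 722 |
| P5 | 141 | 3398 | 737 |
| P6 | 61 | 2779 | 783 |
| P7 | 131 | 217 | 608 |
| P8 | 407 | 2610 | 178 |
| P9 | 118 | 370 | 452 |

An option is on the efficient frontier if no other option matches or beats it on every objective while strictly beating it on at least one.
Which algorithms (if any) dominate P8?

none

P1: worse on throughput (1726 vs 2610).
P2: worse on p99 latency (411 vs 178).
P3: worse on throughput (792 vs 2610).
P4: worse on p99 latency (722 vs 178).
P5: worse on p99 latency (737 vs 178).
P6: worse on p99 latency (783 vs 178).
P7: worse on throughput (217 vs 2610).
P9: worse on throughput (370 vs 2610).
No option dominates P8.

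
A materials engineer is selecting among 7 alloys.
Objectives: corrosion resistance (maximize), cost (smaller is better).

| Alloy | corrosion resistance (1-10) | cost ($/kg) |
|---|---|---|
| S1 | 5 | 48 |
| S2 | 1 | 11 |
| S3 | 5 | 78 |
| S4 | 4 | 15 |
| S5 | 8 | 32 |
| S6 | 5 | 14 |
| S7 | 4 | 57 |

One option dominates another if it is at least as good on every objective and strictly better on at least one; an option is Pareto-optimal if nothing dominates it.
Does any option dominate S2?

No

S1: worse on cost (48 vs 11).
S3: worse on cost (78 vs 11).
S4: worse on cost (15 vs 11).
S5: worse on cost (32 vs 11).
S6: worse on cost (14 vs 11).
S7: worse on cost (57 vs 11).
No option is at least as good as S2 on every objective and strictly better on one.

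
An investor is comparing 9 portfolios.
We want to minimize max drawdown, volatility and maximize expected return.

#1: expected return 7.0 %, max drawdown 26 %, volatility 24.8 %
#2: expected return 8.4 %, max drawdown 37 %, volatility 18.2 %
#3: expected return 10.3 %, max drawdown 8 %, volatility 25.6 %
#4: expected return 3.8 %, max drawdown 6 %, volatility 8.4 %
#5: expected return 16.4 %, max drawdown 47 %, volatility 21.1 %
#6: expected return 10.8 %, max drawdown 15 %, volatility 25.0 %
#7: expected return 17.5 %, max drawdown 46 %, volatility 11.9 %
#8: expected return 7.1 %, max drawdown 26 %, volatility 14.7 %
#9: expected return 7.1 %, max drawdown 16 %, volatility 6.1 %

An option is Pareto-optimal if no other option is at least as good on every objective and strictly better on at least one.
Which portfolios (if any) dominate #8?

#9

#9: expected return 7.1≥7.1, max drawdown 16≤26, volatility 6.1≤14.7 — dominates #8.
Others (#1, #2, #3, #4, #5, #6, #7) are each worse than #8 on at least one objective.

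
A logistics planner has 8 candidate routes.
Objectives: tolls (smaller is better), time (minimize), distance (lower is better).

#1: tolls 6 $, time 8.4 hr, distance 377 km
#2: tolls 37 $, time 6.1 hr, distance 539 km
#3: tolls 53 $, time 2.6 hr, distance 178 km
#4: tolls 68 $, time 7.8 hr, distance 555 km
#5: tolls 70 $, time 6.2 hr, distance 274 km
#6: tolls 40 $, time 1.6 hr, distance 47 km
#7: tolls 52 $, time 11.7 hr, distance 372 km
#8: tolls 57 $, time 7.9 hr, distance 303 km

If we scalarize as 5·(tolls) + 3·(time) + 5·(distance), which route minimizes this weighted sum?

#6

#1: 5·6 + 3·8.4 + 5·377 = 1940.2
#2: 5·37 + 3·6.1 + 5·539 = 2898.3
#3: 5·53 + 3·2.6 + 5·178 = 1162.8
#4: 5·68 + 3·7.8 + 5·555 = 3138.4
#5: 5·70 + 3·6.2 + 5·274 = 1738.6
#6: 5·40 + 3·1.6 + 5·47 = 439.8
#7: 5·52 + 3·11.7 + 5·372 = 2155.1
#8: 5·57 + 3·7.9 + 5·303 = 1823.7
Lowest: #6 at 439.8.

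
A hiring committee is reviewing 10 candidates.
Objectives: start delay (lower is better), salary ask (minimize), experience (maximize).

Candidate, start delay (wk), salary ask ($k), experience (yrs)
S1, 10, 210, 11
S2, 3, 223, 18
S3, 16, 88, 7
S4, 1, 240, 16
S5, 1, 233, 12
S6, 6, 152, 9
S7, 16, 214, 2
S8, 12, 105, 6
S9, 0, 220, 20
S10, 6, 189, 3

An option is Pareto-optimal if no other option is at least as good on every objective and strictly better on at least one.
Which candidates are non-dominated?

S1, S3, S6, S8, S9

S1: not dominated.
S2: dominated by S9 (start delay 0≤3, salary ask 220≤223, experience 20≥18).
S3: not dominated (best salary ask).
S4: dominated by S9 (start delay 0≤1, salary ask 220≤240, experience 20≥16).
S5: dominated by S9 (start delay 0≤1, salary ask 220≤233, experience 20≥12).
S6: not dominated.
S7: dominated by S1 (start delay 10≤16, salary ask 210≤214, experience 11≥2).
S8: not dominated.
S9: not dominated (best start delay).
S10: dominated by S6 (start delay 6≤6, salary ask 152≤189, experience 9≥3).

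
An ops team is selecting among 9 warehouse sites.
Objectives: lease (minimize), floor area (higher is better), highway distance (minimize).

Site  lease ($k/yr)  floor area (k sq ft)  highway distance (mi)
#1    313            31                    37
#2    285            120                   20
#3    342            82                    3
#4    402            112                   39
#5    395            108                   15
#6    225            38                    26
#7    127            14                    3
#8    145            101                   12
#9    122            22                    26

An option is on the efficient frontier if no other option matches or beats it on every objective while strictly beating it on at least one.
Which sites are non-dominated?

#2, #3, #5, #7, #8, #9

#1: dominated by #2 (lease 285≤313, floor area 120≥31, highway distance 20≤37).
#2: not dominated (best floor area).
#3: not dominated.
#4: dominated by #2 (lease 285≤402, floor area 120≥112, highway distance 20≤39).
#5: not dominated.
#6: dominated by #8 (lease 145≤225, floor area 101≥38, highway distance 12≤26).
#7: not dominated.
#8: not dominated.
#9: not dominated (best lease).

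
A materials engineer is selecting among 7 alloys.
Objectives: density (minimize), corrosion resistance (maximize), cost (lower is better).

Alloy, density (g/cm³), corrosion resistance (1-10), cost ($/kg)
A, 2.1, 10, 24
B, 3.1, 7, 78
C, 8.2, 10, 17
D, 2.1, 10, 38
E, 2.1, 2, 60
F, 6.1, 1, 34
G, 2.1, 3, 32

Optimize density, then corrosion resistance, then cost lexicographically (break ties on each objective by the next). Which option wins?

A

First minimize density: best is 2.1, kept {A, D, E, G}.
Then maximize corrosion resistance: best is 10, kept {A, D}.
Then minimize cost: best is 24, kept {A}.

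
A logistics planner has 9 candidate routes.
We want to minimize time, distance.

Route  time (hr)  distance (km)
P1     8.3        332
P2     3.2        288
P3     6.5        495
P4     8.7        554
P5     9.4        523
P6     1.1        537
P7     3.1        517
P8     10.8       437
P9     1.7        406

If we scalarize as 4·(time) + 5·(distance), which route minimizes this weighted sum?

P1: 4·8.3 + 5·332 = 1693.2
P2: 4·3.2 + 5·288 = 1452.8
P3: 4·6.5 + 5·495 = 2501.0
P4: 4·8.7 + 5·554 = 2804.8
P5: 4·9.4 + 5·523 = 2652.6
P6: 4·1.1 + 5·537 = 2689.4
P7: 4·3.1 + 5·517 = 2597.4
P8: 4·10.8 + 5·437 = 2228.2
P9: 4·1.7 + 5·406 = 2036.8
Lowest: P2 at 1452.8.

P2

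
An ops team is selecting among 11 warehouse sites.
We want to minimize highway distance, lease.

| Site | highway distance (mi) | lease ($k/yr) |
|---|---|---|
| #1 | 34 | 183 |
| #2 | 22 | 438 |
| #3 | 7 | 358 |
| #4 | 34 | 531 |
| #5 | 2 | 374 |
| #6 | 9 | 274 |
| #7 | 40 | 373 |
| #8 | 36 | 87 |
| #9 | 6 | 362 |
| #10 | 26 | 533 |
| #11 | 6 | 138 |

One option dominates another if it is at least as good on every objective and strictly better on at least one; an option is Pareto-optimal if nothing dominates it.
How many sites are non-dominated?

#1: dominated by #11 (highway distance 6≤34, lease 138≤183).
#2: dominated by #3 (highway distance 7≤22, lease 358≤438).
#3: dominated by #11 (highway distance 6≤7, lease 138≤358).
#4: dominated by #1 (highway distance 34≤34, lease 183≤531).
#5: not dominated (best highway distance).
#6: dominated by #11 (highway distance 6≤9, lease 138≤274).
#7: dominated by #1 (highway distance 34≤40, lease 183≤373).
#8: not dominated (best lease).
#9: dominated by #11 (highway distance 6≤6, lease 138≤362).
#10: dominated by #2 (highway distance 22≤26, lease 438≤533).
#11: not dominated.
Pareto-optimal: #5, #8, #11 → 3.

3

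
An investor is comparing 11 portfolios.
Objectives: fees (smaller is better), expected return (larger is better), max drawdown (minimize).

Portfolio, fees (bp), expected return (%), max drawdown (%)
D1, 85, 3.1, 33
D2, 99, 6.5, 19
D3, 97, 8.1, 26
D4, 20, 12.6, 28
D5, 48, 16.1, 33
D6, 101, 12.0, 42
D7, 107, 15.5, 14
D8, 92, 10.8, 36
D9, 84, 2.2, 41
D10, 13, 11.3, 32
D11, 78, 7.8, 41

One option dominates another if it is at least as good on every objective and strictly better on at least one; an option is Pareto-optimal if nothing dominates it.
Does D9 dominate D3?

D9 vs D3: D9 is worse on expected return (2.2 vs 8.1), so it does not dominate D3.

No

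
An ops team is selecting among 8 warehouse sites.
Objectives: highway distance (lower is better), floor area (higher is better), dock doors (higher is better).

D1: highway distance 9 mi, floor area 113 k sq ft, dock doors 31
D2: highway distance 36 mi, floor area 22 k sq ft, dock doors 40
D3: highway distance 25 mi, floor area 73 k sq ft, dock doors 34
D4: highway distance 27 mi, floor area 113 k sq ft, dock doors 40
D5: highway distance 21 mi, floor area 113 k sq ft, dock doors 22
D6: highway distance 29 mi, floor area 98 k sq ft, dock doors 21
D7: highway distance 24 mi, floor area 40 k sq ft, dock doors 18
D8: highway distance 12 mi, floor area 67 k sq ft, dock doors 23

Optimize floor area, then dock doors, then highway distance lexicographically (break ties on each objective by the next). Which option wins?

First maximize floor area: best is 113, kept {D1, D4, D5}.
Then maximize dock doors: best is 40, kept {D4}.

D4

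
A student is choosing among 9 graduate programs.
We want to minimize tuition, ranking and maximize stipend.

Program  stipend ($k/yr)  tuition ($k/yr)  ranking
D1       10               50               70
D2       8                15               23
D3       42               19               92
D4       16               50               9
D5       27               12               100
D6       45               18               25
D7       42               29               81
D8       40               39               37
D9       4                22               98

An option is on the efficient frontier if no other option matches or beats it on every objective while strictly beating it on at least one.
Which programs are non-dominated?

D2, D4, D5, D6

D1: dominated by D4 (stipend 16≥10, tuition 50≤50, ranking 9≤70).
D2: not dominated.
D3: dominated by D6 (stipend 45≥42, tuition 18≤19, ranking 25≤92).
D4: not dominated (best ranking).
D5: not dominated (best tuition).
D6: not dominated (best stipend).
D7: dominated by D6 (stipend 45≥42, tuition 18≤29, ranking 25≤81).
D8: dominated by D6 (stipend 45≥40, tuition 18≤39, ranking 25≤37).
D9: dominated by D2 (stipend 8≥4, tuition 15≤22, ranking 23≤98).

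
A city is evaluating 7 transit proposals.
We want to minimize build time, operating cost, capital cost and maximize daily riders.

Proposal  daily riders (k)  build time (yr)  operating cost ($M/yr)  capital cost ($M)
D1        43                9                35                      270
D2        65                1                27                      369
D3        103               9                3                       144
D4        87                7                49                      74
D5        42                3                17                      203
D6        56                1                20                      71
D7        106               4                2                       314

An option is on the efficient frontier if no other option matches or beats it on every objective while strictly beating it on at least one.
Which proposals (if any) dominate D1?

D3, D6

D3: daily riders 103≥43, build time 9≤9, operating cost 3≤35, capital cost 144≤270 — dominates D1.
D6: daily riders 56≥43, build time 1≤9, operating cost 20≤35, capital cost 71≤270 — dominates D1.
Others (D2, D4, D5, D7) are each worse than D1 on at least one objective.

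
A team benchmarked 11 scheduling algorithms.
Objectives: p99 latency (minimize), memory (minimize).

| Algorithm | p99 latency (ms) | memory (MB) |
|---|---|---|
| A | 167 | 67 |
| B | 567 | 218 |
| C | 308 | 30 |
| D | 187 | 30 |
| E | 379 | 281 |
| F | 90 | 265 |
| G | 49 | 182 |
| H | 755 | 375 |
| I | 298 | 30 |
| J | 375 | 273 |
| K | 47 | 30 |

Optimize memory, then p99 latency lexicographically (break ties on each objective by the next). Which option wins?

K

First minimize memory: best is 30, kept {C, D, I, K}.
Then minimize p99 latency: best is 47, kept {K}.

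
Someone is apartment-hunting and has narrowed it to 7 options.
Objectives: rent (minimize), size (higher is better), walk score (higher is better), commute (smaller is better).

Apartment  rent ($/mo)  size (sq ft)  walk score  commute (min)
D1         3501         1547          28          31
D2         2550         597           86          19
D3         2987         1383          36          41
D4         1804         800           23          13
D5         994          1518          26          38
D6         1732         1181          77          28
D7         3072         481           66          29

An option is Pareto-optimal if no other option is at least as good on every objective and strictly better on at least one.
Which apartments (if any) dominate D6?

none

D1: worse on rent (3501 vs 1732).
D2: worse on rent (2550 vs 1732).
D3: worse on rent (2987 vs 1732).
D4: worse on rent (1804 vs 1732).
D5: worse on walk score (26 vs 77).
D7: worse on rent (3072 vs 1732).
No option dominates D6.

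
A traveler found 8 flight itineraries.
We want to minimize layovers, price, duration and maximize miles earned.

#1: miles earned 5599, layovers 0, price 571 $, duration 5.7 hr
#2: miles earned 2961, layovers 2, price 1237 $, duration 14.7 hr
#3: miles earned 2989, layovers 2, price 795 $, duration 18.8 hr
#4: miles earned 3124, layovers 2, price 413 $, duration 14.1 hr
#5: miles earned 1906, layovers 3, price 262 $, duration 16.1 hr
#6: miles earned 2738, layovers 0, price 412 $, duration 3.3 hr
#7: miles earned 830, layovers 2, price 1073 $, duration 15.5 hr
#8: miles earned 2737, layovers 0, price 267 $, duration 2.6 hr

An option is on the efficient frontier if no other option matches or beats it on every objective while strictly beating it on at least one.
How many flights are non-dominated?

5

#1: not dominated (best miles earned).
#2: dominated by #1 (miles earned 5599≥2961, layovers 0≤2, price 571≤1237, duration 5.7≤14.7).
#3: dominated by #1 (miles earned 5599≥2989, layovers 0≤2, price 571≤795, duration 5.7≤18.8).
#4: not dominated.
#5: not dominated (best price).
#6: not dominated.
#7: dominated by #1 (miles earned 5599≥830, layovers 0≤2, price 571≤1073, duration 5.7≤15.5).
#8: not dominated (best duration).
Pareto-optimal: #1, #4, #5, #6, #8 → 5.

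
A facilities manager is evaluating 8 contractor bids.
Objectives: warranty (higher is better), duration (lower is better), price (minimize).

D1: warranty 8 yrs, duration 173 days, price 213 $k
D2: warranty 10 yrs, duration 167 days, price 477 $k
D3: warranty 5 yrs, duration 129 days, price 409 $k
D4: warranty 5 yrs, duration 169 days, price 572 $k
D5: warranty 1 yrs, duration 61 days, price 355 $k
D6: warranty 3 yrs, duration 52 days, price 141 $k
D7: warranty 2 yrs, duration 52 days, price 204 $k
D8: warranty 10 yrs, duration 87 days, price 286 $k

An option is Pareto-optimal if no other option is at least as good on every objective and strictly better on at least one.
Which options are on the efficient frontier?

D1: not dominated.
D2: dominated by D8 (warranty 10≥10, duration 87≤167, price 286≤477).
D3: dominated by D8 (warranty 10≥5, duration 87≤129, price 286≤409).
D4: dominated by D2 (warranty 10≥5, duration 167≤169, price 477≤572).
D5: dominated by D6 (warranty 3≥1, duration 52≤61, price 141≤355).
D6: not dominated (best price).
D7: dominated by D6 (warranty 3≥2, duration 52≤52, price 141≤204).
D8: not dominated.

D1, D6, D8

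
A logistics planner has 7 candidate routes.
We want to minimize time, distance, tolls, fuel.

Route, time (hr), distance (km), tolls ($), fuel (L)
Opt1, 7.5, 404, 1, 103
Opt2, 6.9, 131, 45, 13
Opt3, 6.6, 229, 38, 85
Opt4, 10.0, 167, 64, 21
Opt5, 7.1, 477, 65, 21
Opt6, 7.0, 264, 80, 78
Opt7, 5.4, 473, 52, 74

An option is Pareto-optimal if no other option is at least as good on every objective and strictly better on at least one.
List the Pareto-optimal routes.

Opt1, Opt2, Opt3, Opt7

Opt1: not dominated (best tolls).
Opt2: not dominated (best distance).
Opt3: not dominated.
Opt4: dominated by Opt2 (time 6.9≤10.0, distance 131≤167, tolls 45≤64, fuel 13≤21).
Opt5: dominated by Opt2 (time 6.9≤7.1, distance 131≤477, tolls 45≤65, fuel 13≤21).
Opt6: dominated by Opt2 (time 6.9≤7.0, distance 131≤264, tolls 45≤80, fuel 13≤78).
Opt7: not dominated (best time).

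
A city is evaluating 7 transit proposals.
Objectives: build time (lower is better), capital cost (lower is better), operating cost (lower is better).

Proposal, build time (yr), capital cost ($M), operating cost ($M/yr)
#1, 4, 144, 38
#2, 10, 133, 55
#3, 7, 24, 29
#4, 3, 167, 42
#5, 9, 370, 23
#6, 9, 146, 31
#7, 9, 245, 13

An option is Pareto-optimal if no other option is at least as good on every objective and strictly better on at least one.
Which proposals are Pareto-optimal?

#1, #3, #4, #7

#1: not dominated.
#2: dominated by #3 (build time 7≤10, capital cost 24≤133, operating cost 29≤55).
#3: not dominated (best capital cost).
#4: not dominated (best build time).
#5: dominated by #7 (build time 9≤9, capital cost 245≤370, operating cost 13≤23).
#6: dominated by #3 (build time 7≤9, capital cost 24≤146, operating cost 29≤31).
#7: not dominated (best operating cost).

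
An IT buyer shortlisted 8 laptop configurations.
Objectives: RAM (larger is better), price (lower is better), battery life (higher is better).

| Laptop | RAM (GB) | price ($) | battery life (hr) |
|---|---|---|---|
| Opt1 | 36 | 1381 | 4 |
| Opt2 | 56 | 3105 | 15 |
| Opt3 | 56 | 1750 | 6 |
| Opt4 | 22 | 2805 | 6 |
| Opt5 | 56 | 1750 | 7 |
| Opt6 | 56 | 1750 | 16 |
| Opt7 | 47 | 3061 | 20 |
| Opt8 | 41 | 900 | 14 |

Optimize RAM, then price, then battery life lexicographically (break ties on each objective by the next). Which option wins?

Opt6

First maximize RAM: best is 56, kept {Opt2, Opt3, Opt5, Opt6}.
Then minimize price: best is 1750, kept {Opt3, Opt5, Opt6}.
Then maximize battery life: best is 16, kept {Opt6}.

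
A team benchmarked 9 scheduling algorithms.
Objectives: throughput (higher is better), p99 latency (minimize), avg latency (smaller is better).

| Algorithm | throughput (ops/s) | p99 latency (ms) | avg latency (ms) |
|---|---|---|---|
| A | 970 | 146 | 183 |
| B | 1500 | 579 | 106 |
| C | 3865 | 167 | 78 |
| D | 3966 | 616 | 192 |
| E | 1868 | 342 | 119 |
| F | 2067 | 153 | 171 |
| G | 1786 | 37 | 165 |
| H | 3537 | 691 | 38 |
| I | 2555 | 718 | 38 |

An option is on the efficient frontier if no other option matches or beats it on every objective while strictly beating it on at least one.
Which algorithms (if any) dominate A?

G

G: throughput 1786≥970, p99 latency 37≤146, avg latency 165≤183 — dominates A.
Others (B, C, D, E, F, H, I) are each worse than A on at least one objective.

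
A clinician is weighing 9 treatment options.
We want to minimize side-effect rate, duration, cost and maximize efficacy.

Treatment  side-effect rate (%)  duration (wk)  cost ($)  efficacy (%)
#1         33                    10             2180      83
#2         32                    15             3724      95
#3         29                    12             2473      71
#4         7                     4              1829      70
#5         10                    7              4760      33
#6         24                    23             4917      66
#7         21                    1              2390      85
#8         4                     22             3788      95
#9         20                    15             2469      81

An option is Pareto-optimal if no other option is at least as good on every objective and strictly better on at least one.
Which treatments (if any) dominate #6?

#4, #7, #8, #9

#4: side-effect rate 7≤24, duration 4≤23, cost 1829≤4917, efficacy 70≥66 — dominates #6.
#7: side-effect rate 21≤24, duration 1≤23, cost 2390≤4917, efficacy 85≥66 — dominates #6.
#8: side-effect rate 4≤24, duration 22≤23, cost 3788≤4917, efficacy 95≥66 — dominates #6.
#9: side-effect rate 20≤24, duration 15≤23, cost 2469≤4917, efficacy 81≥66 — dominates #6.
Others (#1, #2, #3, #5) are each worse than #6 on at least one objective.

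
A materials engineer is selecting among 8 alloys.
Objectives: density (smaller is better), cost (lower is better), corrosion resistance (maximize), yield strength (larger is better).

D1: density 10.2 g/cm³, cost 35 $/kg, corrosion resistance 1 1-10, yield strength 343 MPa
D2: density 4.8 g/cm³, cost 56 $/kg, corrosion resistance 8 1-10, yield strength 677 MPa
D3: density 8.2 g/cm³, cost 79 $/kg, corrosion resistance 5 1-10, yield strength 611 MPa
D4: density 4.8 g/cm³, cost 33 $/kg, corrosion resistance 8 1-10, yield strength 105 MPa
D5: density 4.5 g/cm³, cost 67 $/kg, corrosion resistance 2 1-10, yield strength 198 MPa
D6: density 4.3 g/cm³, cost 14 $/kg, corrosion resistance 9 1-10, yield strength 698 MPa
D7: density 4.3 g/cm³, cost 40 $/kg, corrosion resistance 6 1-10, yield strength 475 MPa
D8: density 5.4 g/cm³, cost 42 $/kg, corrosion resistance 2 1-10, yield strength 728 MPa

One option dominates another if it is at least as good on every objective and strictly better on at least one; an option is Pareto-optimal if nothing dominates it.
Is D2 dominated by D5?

D5 vs D2: D5 is worse on cost (67 vs 56), so it does not dominate D2.

No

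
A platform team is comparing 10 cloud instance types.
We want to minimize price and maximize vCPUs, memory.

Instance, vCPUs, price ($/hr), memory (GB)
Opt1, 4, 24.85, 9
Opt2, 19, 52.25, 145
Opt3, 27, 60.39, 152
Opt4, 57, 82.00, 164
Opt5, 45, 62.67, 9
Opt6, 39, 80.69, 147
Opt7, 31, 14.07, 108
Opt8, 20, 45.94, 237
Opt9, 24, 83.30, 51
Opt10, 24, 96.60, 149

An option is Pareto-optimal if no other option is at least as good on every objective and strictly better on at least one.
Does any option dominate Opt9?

Yes

Opt3 vs Opt9: vCPUs 27≥24, price 60.39≤83.30, memory 152≥51 — Opt3 is at least as good on every objective and strictly better on at least one, so Opt3 dominates Opt9.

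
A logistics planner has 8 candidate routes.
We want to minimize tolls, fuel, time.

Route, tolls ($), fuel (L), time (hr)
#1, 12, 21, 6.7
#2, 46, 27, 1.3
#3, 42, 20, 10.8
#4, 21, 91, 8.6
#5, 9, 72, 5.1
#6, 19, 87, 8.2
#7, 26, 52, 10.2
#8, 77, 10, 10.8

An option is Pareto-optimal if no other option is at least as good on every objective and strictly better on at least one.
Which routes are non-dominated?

#1: not dominated.
#2: not dominated (best time).
#3: not dominated.
#4: dominated by #1 (tolls 12≤21, fuel 21≤91, time 6.7≤8.6).
#5: not dominated (best tolls).
#6: dominated by #1 (tolls 12≤19, fuel 21≤87, time 6.7≤8.2).
#7: dominated by #1 (tolls 12≤26, fuel 21≤52, time 6.7≤10.2).
#8: not dominated (best fuel).

#1, #2, #3, #5, #8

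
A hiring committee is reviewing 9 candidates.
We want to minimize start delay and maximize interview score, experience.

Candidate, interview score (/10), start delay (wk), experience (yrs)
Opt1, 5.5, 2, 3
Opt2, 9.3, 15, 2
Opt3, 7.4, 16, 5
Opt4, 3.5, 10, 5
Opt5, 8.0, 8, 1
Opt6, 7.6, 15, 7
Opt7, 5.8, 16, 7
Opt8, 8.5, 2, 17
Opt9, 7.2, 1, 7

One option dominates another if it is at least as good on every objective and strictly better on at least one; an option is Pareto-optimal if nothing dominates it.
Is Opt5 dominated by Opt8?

Opt8 vs Opt5: interview score 8.5≥8.0, start delay 2≤8, experience 17≥1 — Opt8 is at least as good on every objective with at least one strict improvement.

Yes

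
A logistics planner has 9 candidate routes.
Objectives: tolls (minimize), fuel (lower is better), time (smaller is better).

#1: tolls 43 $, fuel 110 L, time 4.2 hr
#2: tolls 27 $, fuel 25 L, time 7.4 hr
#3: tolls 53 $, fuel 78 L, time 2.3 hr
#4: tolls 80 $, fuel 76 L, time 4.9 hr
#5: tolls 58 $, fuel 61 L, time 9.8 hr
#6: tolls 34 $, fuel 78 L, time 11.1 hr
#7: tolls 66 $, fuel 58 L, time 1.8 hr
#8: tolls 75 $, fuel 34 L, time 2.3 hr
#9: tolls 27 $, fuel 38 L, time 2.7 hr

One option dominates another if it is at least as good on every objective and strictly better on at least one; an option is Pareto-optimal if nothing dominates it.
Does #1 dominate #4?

No

#1 vs #4: #1 is worse on fuel (110 vs 76), so it does not dominate #4.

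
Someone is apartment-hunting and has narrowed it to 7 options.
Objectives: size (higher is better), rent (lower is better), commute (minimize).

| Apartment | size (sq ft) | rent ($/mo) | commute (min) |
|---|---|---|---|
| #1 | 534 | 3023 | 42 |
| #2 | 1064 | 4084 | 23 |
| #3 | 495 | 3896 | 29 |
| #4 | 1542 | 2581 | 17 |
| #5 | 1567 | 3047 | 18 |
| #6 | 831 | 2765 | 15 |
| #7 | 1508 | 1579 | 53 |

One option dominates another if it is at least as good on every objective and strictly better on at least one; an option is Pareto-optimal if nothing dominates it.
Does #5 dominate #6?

#5 vs #6: #5 is worse on rent (3047 vs 2765), so it does not dominate #6.

No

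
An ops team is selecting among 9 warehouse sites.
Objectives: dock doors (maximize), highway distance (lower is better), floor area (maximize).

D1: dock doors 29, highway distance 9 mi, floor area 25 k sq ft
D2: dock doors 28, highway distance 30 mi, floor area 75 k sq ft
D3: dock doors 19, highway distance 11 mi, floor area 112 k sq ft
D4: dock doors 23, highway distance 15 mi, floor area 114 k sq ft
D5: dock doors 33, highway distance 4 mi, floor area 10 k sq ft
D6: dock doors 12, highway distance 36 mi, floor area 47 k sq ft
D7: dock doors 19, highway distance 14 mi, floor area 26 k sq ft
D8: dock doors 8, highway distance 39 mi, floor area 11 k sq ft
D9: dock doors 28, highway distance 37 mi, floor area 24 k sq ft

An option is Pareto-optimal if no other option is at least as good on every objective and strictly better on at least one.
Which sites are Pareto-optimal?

D1, D2, D3, D4, D5

D1: not dominated.
D2: not dominated.
D3: not dominated.
D4: not dominated (best floor area).
D5: not dominated (best dock doors).
D6: dominated by D2 (dock doors 28≥12, highway distance 30≤36, floor area 75≥47).
D7: dominated by D3 (dock doors 19≥19, highway distance 11≤14, floor area 112≥26).
D8: dominated by D1 (dock doors 29≥8, highway distance 9≤39, floor area 25≥11).
D9: dominated by D1 (dock doors 29≥28, highway distance 9≤37, floor area 25≥24).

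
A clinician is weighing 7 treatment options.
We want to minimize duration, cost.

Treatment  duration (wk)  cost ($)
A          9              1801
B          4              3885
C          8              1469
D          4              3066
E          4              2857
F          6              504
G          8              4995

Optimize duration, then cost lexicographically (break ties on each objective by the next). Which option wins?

First minimize duration: best is 4, kept {B, D, E}.
Then minimize cost: best is 2857, kept {E}.

E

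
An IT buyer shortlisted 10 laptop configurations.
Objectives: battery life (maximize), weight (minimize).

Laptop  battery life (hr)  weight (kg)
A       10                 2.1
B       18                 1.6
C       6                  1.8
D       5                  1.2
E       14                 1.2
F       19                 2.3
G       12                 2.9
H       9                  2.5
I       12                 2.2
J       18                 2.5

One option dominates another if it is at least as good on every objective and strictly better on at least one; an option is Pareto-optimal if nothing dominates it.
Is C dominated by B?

B vs C: battery life 18≥6, weight 1.6≤1.8 — B is at least as good on every objective with at least one strict improvement.

Yes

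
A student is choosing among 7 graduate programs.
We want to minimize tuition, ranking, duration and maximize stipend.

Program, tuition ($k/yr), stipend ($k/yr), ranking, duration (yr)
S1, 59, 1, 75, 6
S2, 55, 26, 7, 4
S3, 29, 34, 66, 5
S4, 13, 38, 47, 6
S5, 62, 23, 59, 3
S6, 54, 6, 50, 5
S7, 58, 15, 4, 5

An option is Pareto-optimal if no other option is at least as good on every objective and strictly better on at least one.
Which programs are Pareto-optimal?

S1: dominated by S2 (tuition 55≤59, stipend 26≥1, ranking 7≤75, duration 4≤6).
S2: not dominated.
S3: not dominated.
S4: not dominated (best tuition).
S5: not dominated (best duration).
S6: not dominated.
S7: not dominated (best ranking).

S2, S3, S4, S5, S6, S7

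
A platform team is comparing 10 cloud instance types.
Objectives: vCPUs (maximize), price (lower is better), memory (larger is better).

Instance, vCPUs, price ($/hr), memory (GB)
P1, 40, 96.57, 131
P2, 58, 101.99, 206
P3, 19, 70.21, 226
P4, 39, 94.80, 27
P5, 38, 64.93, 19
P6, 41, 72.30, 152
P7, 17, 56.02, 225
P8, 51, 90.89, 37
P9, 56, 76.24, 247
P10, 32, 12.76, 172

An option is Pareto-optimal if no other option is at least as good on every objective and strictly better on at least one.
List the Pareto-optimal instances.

P1: dominated by P6 (vCPUs 41≥40, price 72.30≤96.57, memory 152≥131).
P2: not dominated (best vCPUs).
P3: not dominated.
P4: dominated by P6 (vCPUs 41≥39, price 72.30≤94.80, memory 152≥27).
P5: not dominated.
P6: not dominated.
P7: not dominated.
P8: dominated by P9 (vCPUs 56≥51, price 76.24≤90.89, memory 247≥37).
P9: not dominated (best memory).
P10: not dominated (best price).

P2, P3, P5, P6, P7, P9, P10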